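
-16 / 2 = -8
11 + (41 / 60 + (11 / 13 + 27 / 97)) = 969041 / 75660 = 12.81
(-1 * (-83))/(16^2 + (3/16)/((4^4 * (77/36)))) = 6544384/20185115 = 0.32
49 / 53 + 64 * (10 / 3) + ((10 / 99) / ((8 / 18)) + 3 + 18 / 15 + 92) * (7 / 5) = 349.26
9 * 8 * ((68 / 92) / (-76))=-306 / 437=-0.70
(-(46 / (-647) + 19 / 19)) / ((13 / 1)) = -601 / 8411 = -0.07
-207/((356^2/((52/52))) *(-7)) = 207/887152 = 0.00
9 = 9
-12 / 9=-4 / 3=-1.33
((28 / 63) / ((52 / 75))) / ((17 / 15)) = 0.57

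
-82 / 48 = -41 / 24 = -1.71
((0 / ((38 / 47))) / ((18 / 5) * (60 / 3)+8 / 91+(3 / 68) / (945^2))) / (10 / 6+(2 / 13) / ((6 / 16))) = 0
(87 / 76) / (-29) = -3 / 76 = -0.04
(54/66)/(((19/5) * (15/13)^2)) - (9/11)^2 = -5836/11495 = -0.51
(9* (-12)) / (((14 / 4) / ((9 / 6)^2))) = -486 / 7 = -69.43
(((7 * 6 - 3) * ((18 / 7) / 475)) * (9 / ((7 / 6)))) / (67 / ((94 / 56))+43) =197964 / 10078075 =0.02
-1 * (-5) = 5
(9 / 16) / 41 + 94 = 61673 / 656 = 94.01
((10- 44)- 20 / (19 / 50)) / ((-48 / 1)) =823 / 456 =1.80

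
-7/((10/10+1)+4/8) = -2.80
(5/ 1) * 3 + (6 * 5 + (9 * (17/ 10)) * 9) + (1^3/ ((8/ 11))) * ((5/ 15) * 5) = 22199/ 120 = 184.99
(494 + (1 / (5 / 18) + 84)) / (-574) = -1454 / 1435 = -1.01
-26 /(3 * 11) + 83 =2713 /33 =82.21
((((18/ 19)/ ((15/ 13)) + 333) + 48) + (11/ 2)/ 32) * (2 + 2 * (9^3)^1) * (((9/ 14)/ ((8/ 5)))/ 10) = 1525893669/ 68096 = 22407.98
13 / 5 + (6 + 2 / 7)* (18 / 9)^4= 3611 / 35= 103.17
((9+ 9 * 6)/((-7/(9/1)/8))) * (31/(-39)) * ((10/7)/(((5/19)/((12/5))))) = 3053376/455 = 6710.72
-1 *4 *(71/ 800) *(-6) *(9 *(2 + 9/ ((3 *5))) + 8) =33441/ 500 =66.88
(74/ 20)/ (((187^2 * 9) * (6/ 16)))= 148/ 4720815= 0.00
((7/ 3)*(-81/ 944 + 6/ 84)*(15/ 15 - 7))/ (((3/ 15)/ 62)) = 14725/ 236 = 62.39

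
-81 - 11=-92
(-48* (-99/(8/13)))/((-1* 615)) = -2574/205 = -12.56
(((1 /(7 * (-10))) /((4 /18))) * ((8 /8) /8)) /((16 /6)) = -27 /8960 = -0.00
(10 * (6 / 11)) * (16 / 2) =480 / 11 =43.64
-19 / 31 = -0.61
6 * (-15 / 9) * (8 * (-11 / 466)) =440 / 233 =1.89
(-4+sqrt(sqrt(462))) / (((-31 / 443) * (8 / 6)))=1329 / 31 -1329 * 462^(1 / 4) / 124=-6.82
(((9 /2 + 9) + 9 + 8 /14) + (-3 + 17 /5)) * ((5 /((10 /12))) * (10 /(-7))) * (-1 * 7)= 9858 /7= 1408.29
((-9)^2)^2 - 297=6264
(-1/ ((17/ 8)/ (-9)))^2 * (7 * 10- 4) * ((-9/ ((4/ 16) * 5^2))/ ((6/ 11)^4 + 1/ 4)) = -721343563776/ 143235625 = -5036.06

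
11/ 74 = 0.15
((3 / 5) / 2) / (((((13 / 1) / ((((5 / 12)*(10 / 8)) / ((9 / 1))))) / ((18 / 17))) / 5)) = 25 / 3536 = 0.01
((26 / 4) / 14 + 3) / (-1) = -97 / 28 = -3.46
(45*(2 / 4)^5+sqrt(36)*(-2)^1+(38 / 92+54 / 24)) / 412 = -5837 / 303232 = -0.02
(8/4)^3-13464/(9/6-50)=27704/97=285.61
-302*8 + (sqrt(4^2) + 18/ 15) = -2410.80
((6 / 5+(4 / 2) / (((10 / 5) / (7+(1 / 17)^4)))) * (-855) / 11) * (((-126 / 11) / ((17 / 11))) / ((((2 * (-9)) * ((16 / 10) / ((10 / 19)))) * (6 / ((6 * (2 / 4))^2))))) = -735460425 / 5679428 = -129.50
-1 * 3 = -3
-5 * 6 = -30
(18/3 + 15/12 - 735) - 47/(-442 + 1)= -1283563/1764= -727.64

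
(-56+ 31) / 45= -5 / 9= -0.56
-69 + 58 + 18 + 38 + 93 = 138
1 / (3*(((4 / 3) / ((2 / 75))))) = 1 / 150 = 0.01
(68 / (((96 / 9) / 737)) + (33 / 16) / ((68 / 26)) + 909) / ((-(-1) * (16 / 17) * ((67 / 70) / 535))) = 57126997725 / 17152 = 3330631.86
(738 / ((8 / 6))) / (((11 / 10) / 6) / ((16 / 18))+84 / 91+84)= 383760 / 59023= 6.50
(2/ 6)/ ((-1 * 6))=-1/ 18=-0.06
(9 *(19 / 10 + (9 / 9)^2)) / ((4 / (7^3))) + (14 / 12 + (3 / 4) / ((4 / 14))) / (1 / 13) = 68621 / 30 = 2287.37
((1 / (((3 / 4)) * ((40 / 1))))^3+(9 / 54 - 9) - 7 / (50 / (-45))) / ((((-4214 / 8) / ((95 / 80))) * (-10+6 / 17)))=-22092877 / 37319184000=-0.00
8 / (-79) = -0.10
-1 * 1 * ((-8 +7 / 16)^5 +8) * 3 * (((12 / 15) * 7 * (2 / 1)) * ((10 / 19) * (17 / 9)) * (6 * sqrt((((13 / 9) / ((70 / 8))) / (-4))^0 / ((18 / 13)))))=3085555283167 * sqrt(26) / 3735552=4211775.56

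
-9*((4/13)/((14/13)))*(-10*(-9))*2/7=-3240/49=-66.12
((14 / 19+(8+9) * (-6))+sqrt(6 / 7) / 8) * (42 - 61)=1924 - 19 * sqrt(42) / 56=1921.80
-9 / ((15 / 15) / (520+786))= -11754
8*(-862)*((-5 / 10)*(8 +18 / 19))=586160 / 19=30850.53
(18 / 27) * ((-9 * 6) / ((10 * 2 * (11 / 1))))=-9 / 55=-0.16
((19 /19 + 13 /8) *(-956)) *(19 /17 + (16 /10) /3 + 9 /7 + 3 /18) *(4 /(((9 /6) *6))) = -294209 /85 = -3461.28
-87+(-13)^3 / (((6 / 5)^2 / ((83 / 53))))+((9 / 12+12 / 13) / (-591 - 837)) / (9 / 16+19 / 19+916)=-2024654145193 / 817614252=-2476.30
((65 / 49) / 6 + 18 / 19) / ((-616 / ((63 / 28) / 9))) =-0.00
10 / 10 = 1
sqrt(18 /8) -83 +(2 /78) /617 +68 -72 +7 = -3777889 /48126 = -78.50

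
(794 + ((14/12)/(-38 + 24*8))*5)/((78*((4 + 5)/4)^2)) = 209626/104247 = 2.01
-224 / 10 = -112 / 5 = -22.40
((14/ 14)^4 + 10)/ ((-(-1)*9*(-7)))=-11/ 63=-0.17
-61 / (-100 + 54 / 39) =793 / 1282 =0.62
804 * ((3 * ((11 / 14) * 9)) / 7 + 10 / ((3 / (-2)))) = -2923.39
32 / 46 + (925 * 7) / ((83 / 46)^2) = 315235524 / 158447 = 1989.53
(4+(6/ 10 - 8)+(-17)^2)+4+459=3743/ 5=748.60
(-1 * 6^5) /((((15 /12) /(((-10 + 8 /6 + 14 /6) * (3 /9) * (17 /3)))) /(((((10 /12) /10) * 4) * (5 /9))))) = 41344 /3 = 13781.33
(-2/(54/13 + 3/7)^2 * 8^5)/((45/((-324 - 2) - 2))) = 178006786048/7825005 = 22748.46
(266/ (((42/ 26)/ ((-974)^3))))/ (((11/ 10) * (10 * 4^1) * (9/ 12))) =-456461149456/ 99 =-4610718681.37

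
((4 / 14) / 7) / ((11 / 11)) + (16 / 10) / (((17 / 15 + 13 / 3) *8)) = 311 / 4018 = 0.08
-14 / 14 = -1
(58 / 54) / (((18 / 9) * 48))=0.01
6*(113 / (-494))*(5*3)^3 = -1144125 / 247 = -4632.09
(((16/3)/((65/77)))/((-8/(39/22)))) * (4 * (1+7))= -44.80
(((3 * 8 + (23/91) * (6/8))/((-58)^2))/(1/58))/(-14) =-8805/295568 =-0.03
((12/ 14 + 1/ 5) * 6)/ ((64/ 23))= 2553/ 1120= 2.28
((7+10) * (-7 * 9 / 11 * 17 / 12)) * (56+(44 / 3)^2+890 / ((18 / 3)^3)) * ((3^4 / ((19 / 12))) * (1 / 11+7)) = -63320759775 / 4598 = -13771370.11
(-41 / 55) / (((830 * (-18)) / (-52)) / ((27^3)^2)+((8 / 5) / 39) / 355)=-6409.38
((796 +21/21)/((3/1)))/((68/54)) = 7173/34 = 210.97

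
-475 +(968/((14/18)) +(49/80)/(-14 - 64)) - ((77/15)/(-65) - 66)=182504333/218400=835.64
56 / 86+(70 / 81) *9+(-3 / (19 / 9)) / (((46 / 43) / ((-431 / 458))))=1499403821 / 154913004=9.68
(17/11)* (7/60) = 119/660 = 0.18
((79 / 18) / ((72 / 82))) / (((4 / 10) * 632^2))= 205 / 6552576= 0.00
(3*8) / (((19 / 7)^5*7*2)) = 28812 / 2476099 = 0.01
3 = 3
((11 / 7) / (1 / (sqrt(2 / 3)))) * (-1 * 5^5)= -34375 * sqrt(6) / 21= -4009.58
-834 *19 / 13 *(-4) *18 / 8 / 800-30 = -84693 / 5200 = -16.29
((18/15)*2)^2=144/25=5.76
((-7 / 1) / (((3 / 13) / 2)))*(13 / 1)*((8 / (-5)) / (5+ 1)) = 9464 / 45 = 210.31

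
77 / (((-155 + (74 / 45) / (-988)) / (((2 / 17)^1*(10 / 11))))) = -444600 / 8368097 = -0.05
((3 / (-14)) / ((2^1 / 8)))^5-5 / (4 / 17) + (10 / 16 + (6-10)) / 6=-5990059 / 268912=-22.28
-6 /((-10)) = 3 /5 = 0.60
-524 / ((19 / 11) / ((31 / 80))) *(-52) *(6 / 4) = 1742169 / 190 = 9169.31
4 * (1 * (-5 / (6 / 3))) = -10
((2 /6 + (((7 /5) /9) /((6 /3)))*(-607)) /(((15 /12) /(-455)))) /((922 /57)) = 7294651 /6915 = 1054.90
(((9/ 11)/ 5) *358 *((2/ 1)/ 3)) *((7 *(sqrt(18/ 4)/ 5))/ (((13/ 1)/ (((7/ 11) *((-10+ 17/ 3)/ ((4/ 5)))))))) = -26313 *sqrt(2)/ 1210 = -30.75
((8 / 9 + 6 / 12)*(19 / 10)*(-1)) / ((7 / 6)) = -95 / 42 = -2.26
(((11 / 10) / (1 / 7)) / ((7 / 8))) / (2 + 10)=0.73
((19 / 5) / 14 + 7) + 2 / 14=519 / 70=7.41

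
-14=-14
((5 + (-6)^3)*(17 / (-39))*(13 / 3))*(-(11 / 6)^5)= -577689937 / 69984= -8254.60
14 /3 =4.67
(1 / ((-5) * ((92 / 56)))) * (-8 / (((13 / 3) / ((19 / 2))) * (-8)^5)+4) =-2982287 / 6123520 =-0.49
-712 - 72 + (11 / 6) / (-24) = -112907 / 144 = -784.08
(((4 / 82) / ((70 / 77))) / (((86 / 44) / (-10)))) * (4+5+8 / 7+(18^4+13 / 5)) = -1778509304 / 61705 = -28822.77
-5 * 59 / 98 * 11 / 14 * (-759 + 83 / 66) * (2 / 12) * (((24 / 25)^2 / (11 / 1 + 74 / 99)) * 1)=1168457004 / 49863625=23.43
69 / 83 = 0.83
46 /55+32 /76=1.26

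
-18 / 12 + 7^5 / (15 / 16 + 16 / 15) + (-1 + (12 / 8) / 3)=4032718 / 481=8384.03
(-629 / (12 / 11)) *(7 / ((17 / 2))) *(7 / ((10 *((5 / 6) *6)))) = -19943 / 300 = -66.48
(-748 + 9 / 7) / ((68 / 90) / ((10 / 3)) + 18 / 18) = -392025 / 644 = -608.73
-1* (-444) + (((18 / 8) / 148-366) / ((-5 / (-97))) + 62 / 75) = -295494361 / 44400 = -6655.28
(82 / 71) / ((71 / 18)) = 1476 / 5041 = 0.29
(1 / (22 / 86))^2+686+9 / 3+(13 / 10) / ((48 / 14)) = 20463331 / 29040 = 704.66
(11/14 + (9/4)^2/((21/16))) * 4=130/7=18.57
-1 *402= -402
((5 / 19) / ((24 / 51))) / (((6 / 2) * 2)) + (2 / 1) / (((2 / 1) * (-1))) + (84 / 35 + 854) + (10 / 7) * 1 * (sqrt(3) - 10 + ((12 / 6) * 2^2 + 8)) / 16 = 5 * sqrt(3) / 56 + 27324443 / 31920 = 856.18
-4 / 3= -1.33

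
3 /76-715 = -54337 /76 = -714.96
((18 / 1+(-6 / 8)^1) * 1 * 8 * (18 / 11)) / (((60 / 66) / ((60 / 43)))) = 346.60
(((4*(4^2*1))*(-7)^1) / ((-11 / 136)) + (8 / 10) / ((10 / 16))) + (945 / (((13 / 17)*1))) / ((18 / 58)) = 34041551 / 3575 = 9522.11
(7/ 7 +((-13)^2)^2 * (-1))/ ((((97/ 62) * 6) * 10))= -29512/ 97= -304.25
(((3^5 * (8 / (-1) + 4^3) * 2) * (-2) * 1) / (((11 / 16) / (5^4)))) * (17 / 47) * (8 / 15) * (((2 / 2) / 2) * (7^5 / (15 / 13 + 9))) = -44928741312000 / 5687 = -7900253439.77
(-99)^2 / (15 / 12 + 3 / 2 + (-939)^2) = 39204 / 3526895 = 0.01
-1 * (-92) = 92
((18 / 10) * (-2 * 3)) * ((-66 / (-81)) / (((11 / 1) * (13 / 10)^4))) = -8000 / 28561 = -0.28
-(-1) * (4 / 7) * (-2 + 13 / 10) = -0.40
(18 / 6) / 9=1 / 3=0.33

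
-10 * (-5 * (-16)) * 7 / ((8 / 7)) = -4900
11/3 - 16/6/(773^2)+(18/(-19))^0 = 2788466/597529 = 4.67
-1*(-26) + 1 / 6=26.17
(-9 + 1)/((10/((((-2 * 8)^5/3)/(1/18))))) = 25165824/5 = 5033164.80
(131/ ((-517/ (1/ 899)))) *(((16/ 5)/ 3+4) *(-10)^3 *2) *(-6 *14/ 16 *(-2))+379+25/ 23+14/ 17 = 410.90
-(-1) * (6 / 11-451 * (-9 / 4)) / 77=44673 / 3388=13.19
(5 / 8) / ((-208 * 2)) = -5 / 3328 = -0.00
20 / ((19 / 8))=160 / 19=8.42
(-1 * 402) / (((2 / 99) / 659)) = -13113441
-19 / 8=-2.38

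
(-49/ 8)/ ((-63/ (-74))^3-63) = 354571/ 3611295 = 0.10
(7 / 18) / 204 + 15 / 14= 27589 / 25704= 1.07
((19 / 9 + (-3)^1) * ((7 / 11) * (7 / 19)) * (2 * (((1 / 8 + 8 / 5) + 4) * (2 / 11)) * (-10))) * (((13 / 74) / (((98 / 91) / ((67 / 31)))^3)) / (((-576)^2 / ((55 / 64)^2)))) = 49178276946175 / 3586046084889182208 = 0.00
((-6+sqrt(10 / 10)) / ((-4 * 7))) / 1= 5 / 28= 0.18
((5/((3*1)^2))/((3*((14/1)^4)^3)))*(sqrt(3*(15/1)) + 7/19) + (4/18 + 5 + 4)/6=5*sqrt(5)/510245211377664 + 709573808062237/461650429341696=1.54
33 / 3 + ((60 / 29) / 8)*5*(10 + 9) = 2063 / 58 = 35.57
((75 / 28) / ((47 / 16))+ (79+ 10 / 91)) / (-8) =-342253 / 34216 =-10.00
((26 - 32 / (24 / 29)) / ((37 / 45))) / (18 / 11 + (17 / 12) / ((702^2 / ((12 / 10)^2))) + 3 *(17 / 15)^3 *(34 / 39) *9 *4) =-128745045000 / 1159105057307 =-0.11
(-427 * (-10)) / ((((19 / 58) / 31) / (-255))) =-1957752300 / 19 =-103039594.74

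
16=16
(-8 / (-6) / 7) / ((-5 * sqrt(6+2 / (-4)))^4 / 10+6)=32 / 318633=0.00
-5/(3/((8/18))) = -20/27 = -0.74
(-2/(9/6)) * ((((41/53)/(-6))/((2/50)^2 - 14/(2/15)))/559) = -25625/8749090116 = -0.00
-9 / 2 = -4.50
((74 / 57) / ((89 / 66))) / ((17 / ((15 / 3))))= 8140 / 28747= 0.28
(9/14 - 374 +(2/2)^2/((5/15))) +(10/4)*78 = -2455/14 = -175.36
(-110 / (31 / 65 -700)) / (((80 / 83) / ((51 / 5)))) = 605319 / 363752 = 1.66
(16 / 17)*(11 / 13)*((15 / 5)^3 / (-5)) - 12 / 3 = -9172 / 1105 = -8.30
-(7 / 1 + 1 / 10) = -71 / 10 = -7.10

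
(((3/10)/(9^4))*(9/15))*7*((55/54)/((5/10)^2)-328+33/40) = -2442643/39366000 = -0.06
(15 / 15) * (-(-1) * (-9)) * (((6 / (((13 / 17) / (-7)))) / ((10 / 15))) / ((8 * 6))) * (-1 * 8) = -123.58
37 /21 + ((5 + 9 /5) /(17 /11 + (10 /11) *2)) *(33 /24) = 70577 /15540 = 4.54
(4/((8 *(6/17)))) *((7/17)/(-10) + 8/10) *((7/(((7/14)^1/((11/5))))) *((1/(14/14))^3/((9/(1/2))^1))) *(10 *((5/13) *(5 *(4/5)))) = 3311/117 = 28.30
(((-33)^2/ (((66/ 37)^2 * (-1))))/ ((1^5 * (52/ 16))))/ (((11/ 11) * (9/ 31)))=-42439/ 117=-362.73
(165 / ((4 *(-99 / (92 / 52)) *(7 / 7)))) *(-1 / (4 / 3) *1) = 115 / 208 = 0.55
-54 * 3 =-162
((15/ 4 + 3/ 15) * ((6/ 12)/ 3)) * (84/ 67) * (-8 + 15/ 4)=-3.51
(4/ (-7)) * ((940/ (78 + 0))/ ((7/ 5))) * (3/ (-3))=9400/ 1911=4.92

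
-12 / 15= -4 / 5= -0.80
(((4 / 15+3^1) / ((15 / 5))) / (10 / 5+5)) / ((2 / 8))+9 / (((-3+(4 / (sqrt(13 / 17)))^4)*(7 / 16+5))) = 0.63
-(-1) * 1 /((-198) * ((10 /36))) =-1 /55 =-0.02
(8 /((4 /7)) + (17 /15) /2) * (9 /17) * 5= 1311 /34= 38.56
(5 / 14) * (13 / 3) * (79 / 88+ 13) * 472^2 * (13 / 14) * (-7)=-7194774470 / 231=-31146209.83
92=92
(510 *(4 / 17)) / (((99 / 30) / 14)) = 5600 / 11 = 509.09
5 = 5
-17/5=-3.40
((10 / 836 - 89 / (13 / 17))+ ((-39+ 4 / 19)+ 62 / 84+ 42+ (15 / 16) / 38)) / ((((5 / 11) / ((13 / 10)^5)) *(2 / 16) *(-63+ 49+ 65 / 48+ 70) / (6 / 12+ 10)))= -1344.68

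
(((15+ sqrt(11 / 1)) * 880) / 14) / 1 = 440 * sqrt(11) / 7+ 6600 / 7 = 1151.33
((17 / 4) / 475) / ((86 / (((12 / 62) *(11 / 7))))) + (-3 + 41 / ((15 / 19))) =2602604203 / 53186700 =48.93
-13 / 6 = -2.17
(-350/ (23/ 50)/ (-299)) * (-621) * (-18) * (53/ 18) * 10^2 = 8375418.06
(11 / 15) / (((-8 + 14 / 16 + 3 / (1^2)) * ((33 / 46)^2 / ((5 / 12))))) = -4232 / 29403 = -0.14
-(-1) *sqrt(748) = 2 *sqrt(187) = 27.35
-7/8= -0.88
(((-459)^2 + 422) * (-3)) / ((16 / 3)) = -1899927 / 16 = -118745.44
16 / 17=0.94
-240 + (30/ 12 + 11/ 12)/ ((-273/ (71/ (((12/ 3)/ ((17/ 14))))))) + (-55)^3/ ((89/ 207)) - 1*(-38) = -6321458420311/ 16327584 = -387164.35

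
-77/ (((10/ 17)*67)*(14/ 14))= -1309/ 670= -1.95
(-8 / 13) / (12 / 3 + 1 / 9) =-72 / 481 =-0.15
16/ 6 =8/ 3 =2.67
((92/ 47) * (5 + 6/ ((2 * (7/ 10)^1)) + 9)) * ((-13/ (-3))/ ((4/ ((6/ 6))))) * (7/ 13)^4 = 1009792/ 309777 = 3.26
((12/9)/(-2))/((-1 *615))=2/1845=0.00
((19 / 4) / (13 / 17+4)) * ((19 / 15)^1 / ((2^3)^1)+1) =1.15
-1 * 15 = -15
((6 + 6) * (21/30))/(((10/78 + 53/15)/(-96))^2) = 11681280/2023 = 5774.24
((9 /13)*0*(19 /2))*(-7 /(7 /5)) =0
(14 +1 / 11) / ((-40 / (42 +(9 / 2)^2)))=-7719 / 352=-21.93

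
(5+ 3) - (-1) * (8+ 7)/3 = 13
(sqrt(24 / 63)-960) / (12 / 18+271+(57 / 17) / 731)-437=-278862667 / 633011+12427*sqrt(42) / 35448616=-440.53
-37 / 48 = -0.77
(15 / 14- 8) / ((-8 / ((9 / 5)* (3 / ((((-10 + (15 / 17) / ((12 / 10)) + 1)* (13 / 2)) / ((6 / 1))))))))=-133569 / 255710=-0.52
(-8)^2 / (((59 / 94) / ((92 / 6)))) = 276736 / 177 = 1563.48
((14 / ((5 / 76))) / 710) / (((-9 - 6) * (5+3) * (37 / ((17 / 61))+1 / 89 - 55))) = -201229 / 6266193750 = -0.00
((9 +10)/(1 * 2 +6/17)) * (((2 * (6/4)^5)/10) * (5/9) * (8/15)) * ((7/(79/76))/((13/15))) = 1159893/41080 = 28.23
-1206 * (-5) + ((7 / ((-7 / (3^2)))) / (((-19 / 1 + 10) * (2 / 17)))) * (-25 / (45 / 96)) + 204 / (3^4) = 150638 / 27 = 5579.19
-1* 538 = -538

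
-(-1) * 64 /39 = 64 /39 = 1.64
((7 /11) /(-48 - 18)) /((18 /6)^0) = -7 /726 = -0.01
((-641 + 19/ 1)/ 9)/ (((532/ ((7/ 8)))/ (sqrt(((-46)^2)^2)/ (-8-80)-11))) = 79927/ 20064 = 3.98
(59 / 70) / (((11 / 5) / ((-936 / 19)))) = -27612 / 1463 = -18.87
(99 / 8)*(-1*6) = -297 / 4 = -74.25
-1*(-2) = 2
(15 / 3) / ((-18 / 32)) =-80 / 9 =-8.89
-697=-697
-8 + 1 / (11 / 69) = -1.73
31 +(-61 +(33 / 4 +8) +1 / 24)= -329 / 24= -13.71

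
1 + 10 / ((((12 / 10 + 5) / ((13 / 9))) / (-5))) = -2971 / 279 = -10.65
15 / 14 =1.07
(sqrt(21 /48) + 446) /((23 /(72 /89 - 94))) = -3699124 /2047 - 4147 * sqrt(7) /4094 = -1809.78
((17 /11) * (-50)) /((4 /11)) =-425 /2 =-212.50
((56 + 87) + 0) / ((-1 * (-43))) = 143 / 43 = 3.33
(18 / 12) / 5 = 0.30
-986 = -986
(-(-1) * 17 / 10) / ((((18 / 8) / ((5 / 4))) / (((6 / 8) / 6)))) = 0.12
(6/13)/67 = 6/871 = 0.01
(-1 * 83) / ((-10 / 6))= 249 / 5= 49.80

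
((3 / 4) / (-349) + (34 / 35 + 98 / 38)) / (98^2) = 3293961 / 8915777360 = 0.00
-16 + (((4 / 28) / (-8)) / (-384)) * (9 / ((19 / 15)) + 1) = -466933 / 29184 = -16.00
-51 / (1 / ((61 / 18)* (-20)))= 10370 / 3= 3456.67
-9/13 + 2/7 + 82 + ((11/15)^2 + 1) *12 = 682819/6825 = 100.05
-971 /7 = -138.71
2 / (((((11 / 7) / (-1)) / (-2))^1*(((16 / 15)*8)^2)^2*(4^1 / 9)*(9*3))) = 118125 / 2952790016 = 0.00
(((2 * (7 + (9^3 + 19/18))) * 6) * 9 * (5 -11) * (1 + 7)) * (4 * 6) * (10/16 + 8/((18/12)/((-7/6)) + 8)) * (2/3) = -5219343936/47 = -111049870.98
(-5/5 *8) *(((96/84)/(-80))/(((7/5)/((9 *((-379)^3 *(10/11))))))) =-19598378040/539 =-36360627.16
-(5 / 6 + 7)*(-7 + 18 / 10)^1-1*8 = 491 / 15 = 32.73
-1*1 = -1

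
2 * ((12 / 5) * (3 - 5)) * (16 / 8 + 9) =-528 / 5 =-105.60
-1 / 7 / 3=-1 / 21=-0.05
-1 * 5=-5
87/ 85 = 1.02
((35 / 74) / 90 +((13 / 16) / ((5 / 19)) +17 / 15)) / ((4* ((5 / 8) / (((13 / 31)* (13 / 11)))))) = 19026527 / 22710600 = 0.84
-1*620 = -620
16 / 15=1.07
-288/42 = -48/7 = -6.86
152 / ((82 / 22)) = 1672 / 41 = 40.78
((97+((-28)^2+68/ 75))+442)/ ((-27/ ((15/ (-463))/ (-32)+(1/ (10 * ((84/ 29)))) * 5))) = -5364105739/ 630050400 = -8.51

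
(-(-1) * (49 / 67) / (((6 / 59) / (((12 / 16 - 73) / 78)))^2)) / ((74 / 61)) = 869011700389 / 17374735872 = 50.02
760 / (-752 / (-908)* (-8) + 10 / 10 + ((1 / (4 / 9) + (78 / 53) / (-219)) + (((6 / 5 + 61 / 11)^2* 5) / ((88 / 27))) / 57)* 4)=168798986853200 / 1831473211187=92.17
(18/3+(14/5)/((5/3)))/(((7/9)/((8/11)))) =13824/1925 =7.18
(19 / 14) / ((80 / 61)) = 1159 / 1120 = 1.03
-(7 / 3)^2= -49 / 9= -5.44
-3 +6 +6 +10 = 19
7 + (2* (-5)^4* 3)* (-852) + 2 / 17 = -54314879 / 17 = -3194992.88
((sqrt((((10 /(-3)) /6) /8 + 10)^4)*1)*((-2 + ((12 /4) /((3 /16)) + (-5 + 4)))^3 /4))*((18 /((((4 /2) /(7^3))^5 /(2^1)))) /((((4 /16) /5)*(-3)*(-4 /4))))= 26661387380132902772375 /13824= 1928630452845262063.97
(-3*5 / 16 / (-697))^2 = 225 / 124367104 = 0.00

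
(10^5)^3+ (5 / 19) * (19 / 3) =3000000000000005 / 3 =1000000000000001.67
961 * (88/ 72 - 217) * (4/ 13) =-7465048/ 117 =-63803.83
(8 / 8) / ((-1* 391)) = -1 / 391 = -0.00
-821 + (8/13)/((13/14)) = -138637/169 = -820.34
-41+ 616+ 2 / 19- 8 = 10775 / 19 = 567.11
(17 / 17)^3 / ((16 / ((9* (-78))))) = -351 / 8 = -43.88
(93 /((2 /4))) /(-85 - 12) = -186 /97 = -1.92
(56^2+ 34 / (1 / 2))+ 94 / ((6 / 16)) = 10364 / 3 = 3454.67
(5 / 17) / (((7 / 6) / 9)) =270 / 119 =2.27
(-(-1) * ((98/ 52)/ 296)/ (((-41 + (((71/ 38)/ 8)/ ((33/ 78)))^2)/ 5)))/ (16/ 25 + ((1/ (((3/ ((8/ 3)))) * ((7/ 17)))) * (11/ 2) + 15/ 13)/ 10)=-1419402600/ 3524934439357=-0.00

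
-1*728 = -728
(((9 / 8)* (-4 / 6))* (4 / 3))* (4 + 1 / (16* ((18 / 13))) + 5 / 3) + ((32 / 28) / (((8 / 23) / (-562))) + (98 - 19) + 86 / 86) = -3572923 / 2016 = -1772.28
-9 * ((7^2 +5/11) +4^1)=-5292/11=-481.09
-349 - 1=-350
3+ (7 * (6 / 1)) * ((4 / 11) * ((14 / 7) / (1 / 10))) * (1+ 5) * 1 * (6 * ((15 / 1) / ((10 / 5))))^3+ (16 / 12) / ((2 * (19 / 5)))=167007275.90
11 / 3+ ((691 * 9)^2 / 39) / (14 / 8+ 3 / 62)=4795851053 / 8697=551437.40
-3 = -3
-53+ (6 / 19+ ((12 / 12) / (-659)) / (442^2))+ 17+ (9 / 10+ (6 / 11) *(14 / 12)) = -4594196528667 / 134538395420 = -34.15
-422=-422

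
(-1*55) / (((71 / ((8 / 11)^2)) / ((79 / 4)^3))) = -2465195 / 781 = -3156.46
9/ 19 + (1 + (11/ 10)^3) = 53289/ 19000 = 2.80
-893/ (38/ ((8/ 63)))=-188/ 63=-2.98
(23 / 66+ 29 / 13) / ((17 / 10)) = 11065 / 7293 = 1.52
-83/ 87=-0.95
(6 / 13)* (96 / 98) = 288 / 637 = 0.45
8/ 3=2.67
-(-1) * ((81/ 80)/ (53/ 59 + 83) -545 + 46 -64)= -24771469/ 44000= -562.99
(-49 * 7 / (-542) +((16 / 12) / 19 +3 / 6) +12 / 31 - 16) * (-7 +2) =34501375 / 478857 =72.05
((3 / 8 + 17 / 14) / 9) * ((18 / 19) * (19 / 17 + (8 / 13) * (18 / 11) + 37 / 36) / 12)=24553943 / 558702144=0.04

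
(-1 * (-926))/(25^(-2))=578750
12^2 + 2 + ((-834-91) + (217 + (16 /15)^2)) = -126194 /225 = -560.86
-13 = -13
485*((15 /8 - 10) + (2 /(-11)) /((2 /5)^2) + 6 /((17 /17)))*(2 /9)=-139195 /396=-351.50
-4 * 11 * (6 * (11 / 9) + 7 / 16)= -4103 / 12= -341.92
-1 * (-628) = 628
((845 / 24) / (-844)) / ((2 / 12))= -845 / 3376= -0.25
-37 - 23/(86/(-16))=-32.72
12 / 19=0.63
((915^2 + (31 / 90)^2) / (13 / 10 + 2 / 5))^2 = 45989060452093418521 / 189612900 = 242541833662.65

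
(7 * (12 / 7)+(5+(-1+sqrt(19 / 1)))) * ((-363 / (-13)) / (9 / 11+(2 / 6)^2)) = 35937 * sqrt(19) / 1196+143748 / 299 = 611.74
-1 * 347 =-347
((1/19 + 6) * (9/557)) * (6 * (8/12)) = 4140/10583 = 0.39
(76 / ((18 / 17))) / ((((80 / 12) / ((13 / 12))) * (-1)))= -4199 / 360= -11.66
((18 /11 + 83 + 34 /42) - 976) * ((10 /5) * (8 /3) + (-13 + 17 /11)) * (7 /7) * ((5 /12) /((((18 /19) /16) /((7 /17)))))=7895456840 /499851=15795.62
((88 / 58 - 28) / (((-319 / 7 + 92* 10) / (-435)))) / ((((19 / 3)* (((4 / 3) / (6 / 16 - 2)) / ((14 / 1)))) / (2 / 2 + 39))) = -165110400 / 116299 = -1419.71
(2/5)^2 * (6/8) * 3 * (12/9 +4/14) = 102/175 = 0.58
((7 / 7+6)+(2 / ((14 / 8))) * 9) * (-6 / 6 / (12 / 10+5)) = -605 / 217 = -2.79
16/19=0.84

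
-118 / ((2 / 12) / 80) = -56640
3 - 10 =-7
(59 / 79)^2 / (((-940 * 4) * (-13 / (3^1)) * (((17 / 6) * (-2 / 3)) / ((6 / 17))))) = -281961 / 44081181560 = -0.00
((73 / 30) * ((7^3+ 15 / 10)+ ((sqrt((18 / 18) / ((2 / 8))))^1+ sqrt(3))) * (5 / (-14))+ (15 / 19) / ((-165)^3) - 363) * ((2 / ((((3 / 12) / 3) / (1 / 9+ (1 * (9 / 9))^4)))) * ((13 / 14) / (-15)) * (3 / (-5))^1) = -393004336829 / 597452625 - 1898 * sqrt(3) / 2205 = -659.29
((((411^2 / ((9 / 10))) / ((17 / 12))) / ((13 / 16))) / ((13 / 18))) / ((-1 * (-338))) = 324328320 / 485537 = 667.98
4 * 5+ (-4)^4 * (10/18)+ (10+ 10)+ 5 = 1685/9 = 187.22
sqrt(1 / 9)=1 / 3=0.33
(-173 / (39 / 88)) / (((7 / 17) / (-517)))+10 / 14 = 133803931 / 273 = 490124.29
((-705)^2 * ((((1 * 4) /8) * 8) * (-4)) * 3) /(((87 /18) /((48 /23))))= -6870873600 /667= -10301159.82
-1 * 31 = -31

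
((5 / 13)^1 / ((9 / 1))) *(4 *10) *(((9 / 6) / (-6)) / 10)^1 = -5 / 117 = -0.04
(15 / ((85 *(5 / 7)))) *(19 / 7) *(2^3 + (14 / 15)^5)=125643656 / 21515625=5.84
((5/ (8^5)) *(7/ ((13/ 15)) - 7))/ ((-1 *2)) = -0.00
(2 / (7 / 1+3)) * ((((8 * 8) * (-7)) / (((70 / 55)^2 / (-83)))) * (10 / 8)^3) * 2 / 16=251075 / 224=1120.87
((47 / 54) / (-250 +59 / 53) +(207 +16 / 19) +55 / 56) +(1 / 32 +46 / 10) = 1617757190041 / 7579020960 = 213.45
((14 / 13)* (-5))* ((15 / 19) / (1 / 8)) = -8400 / 247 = -34.01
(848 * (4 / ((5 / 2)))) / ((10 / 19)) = 2577.92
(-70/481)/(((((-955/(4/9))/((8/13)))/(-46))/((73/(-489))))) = 1504384/5256215523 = 0.00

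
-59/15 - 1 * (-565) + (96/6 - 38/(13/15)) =103978/195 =533.22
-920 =-920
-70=-70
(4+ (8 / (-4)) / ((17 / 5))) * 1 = 58 / 17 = 3.41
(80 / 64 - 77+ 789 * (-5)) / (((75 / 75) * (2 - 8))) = 5361 / 8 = 670.12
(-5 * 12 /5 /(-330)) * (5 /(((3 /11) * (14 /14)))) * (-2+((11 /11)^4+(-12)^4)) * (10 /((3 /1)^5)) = 414700 /729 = 568.86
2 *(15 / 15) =2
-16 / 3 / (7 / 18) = -96 / 7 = -13.71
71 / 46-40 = -1769 / 46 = -38.46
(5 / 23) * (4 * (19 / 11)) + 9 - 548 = -135987 / 253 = -537.50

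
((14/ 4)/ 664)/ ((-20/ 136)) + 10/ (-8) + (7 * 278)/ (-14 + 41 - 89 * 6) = -8625103/ 1683240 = -5.12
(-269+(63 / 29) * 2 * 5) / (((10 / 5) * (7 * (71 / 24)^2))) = -29088 / 14413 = -2.02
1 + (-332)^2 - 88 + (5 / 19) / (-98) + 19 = 205110467 / 1862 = 110156.00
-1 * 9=-9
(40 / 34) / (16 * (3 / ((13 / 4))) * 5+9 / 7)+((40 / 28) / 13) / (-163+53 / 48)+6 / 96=101892505469 / 1315081853904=0.08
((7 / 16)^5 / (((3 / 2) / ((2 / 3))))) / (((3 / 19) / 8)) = 319333 / 884736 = 0.36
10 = 10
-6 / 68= -3 / 34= -0.09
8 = 8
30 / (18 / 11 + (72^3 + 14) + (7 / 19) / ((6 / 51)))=4180 / 52008503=0.00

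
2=2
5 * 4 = 20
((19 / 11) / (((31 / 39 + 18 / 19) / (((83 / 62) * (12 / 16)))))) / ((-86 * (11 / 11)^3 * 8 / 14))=-24539697 / 1211515712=-0.02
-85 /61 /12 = -85 /732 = -0.12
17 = 17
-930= -930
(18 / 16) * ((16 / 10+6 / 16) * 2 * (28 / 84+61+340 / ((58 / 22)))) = 980943 / 1160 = 845.64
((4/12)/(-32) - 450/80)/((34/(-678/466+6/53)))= 2987943/13435712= 0.22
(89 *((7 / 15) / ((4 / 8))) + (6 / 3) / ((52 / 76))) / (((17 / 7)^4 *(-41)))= -40259968 / 667750395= -0.06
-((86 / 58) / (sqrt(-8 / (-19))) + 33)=-33-43* sqrt(38) / 116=-35.29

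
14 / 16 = 7 / 8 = 0.88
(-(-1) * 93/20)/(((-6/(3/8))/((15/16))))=-279/1024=-0.27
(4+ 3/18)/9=25/54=0.46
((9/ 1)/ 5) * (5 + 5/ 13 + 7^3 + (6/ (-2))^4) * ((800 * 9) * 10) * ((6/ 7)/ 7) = 4340563200/ 637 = 6814070.96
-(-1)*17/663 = 1/39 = 0.03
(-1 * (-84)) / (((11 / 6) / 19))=9576 / 11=870.55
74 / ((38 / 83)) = 3071 / 19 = 161.63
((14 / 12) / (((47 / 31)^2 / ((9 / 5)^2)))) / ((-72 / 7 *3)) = -47089 / 883600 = -0.05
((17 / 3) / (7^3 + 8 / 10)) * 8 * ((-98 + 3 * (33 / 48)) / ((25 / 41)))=-213979 / 10314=-20.75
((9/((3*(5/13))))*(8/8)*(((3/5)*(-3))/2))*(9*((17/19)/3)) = -17901/950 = -18.84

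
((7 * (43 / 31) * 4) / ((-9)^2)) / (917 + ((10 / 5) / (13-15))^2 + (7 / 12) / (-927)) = 0.00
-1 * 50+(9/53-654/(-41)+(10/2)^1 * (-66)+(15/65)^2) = -133610264/367237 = -363.83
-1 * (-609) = 609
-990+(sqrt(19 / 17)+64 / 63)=-62306 / 63+sqrt(323) / 17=-987.93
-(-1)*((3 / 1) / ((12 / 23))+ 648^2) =1679639 / 4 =419909.75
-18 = -18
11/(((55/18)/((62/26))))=558/65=8.58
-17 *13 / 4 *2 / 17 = -13 / 2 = -6.50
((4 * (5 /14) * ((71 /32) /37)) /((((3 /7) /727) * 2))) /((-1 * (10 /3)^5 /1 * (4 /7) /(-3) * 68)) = 87800517 /6440960000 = 0.01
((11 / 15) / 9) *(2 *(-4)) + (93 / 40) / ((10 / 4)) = 751 / 2700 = 0.28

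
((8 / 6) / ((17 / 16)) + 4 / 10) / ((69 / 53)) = 22366 / 17595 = 1.27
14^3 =2744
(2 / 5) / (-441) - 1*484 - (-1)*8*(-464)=-9252182 / 2205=-4196.00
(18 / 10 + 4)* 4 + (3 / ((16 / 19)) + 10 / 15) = 27.43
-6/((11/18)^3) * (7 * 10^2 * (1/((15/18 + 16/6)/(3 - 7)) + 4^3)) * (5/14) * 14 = -699840000/121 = -5783801.65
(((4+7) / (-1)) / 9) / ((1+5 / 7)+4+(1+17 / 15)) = -385 / 2472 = -0.16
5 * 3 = 15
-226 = -226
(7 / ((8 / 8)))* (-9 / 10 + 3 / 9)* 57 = -2261 / 10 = -226.10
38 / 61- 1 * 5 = -267 / 61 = -4.38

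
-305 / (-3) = 101.67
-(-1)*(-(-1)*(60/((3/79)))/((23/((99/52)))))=39105/299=130.79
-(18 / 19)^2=-324 / 361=-0.90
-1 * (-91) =91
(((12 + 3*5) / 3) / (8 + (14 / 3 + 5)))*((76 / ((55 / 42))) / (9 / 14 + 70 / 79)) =5016816 / 259435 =19.34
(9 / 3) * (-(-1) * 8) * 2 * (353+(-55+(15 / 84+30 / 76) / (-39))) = 24730396 / 1729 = 14303.29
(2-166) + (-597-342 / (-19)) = -743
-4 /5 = -0.80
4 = 4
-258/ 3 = -86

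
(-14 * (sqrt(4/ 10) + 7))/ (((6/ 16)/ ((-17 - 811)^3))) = 161752894531.06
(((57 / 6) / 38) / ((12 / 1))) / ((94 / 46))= 23 / 2256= 0.01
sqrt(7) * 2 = 2 * sqrt(7) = 5.29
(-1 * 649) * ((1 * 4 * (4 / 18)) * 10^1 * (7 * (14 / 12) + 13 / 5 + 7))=-2767336 / 27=-102493.93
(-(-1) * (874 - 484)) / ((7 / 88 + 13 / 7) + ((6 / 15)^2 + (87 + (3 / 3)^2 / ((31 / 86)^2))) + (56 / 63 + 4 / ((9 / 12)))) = 51945894000 / 13721049761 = 3.79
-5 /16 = -0.31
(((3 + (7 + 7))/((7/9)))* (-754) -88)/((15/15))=-115978/7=-16568.29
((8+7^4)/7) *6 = 14454/7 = 2064.86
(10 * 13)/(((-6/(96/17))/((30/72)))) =-2600/51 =-50.98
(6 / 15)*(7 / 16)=7 / 40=0.18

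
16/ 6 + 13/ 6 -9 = -25/ 6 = -4.17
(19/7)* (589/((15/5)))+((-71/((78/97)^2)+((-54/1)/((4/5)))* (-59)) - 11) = 4394.60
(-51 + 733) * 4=2728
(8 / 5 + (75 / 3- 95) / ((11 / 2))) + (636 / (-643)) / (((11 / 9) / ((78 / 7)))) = -4986972 / 247555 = -20.14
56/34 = 28/17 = 1.65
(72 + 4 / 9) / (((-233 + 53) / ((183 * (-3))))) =9943 / 45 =220.96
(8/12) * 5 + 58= 184/3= 61.33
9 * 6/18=3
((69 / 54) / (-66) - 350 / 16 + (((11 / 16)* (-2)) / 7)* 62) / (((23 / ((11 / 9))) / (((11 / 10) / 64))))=-6233711 / 200309760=-0.03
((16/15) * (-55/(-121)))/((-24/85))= -170/99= -1.72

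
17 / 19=0.89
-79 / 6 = -13.17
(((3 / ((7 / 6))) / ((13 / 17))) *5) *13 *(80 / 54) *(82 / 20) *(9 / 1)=83640 / 7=11948.57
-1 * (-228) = 228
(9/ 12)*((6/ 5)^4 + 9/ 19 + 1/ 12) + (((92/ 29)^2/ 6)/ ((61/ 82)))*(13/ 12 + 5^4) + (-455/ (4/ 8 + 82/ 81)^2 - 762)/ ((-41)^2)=71475833456094033461/ 50580576465930000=1413.11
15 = 15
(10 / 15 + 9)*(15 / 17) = 145 / 17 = 8.53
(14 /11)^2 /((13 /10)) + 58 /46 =90697 /36179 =2.51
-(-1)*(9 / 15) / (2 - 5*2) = -3 / 40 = -0.08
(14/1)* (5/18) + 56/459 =1841/459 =4.01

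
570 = 570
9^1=9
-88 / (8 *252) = -11 / 252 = -0.04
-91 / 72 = -1.26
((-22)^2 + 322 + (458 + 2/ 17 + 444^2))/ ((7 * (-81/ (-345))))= 387872230/ 3213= 120719.65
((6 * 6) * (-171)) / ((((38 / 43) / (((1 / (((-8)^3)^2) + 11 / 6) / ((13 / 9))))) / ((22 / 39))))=-55239491835 / 11075584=-4987.50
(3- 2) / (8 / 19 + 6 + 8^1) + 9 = 2485 / 274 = 9.07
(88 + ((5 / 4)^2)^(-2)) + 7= 59631 / 625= 95.41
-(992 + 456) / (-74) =724 / 37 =19.57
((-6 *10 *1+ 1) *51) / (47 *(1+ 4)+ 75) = -3009 / 310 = -9.71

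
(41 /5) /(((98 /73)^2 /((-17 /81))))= -3714313 /3889620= -0.95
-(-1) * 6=6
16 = 16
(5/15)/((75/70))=14/45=0.31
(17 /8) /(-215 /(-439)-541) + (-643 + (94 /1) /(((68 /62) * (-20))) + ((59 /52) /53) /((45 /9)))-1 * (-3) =-14325327775191 /22234459936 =-644.28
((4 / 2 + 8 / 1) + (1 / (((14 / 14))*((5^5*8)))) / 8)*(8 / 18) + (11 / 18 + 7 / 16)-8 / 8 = 505469 / 112500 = 4.49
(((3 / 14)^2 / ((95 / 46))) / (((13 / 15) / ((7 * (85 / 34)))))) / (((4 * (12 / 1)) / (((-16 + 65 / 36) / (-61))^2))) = 4289845 / 8470305792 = 0.00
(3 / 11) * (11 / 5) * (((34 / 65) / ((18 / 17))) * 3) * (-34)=-9826 / 325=-30.23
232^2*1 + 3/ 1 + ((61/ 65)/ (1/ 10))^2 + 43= 9118914/ 169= 53958.07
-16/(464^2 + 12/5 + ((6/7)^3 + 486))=-13720/185035663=-0.00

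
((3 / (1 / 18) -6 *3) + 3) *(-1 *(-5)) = 195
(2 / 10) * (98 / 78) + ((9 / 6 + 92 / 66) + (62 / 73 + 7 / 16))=4.43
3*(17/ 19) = 51/ 19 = 2.68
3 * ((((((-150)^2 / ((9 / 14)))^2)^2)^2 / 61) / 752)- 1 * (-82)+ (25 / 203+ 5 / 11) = 942832077612304687500000000000528663332 / 6402011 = 147271236743002267178235100000000.00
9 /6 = 3 /2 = 1.50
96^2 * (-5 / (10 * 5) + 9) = 410112 / 5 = 82022.40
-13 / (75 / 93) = -403 / 25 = -16.12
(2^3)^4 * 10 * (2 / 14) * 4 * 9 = 1474560 / 7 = 210651.43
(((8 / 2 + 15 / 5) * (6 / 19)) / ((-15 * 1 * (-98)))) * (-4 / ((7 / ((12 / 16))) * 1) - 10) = -73 / 4655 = -0.02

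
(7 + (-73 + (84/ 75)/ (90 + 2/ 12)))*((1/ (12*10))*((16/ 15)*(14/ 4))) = -2082458/ 1014375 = -2.05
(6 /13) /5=6 /65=0.09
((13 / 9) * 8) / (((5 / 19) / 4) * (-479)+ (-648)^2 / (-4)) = -7904 / 71825139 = -0.00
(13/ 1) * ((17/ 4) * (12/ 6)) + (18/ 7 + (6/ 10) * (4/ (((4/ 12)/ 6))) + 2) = 11079/ 70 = 158.27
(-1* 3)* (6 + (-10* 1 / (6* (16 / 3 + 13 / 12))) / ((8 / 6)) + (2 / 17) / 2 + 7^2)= -164.59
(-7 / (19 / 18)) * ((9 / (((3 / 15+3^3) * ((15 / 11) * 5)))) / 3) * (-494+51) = 306999 / 6460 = 47.52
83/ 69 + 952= 65771/ 69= 953.20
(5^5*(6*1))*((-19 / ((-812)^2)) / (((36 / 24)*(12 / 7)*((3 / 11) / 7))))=-653125 / 121104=-5.39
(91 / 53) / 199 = 91 / 10547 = 0.01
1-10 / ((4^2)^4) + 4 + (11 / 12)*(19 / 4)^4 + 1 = 46462801 / 98304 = 472.64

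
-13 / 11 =-1.18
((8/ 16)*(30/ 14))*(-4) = -4.29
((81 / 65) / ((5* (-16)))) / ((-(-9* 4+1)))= -81 / 182000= -0.00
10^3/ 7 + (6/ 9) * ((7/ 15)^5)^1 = 2278360298/ 15946875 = 142.87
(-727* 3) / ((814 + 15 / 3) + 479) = -1.68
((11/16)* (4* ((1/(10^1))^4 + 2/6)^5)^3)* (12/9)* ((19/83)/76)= 11049604085256701810340580324787692648162982096357198556687977/893219460750000000000000000000000000000000000000000000000000000000000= 0.00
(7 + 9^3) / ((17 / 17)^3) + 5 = 741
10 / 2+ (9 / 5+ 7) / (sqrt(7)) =44 * sqrt(7) / 35+ 5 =8.33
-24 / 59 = -0.41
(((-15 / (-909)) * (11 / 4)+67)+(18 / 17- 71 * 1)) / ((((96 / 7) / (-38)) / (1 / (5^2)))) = 1587089 / 4944960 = 0.32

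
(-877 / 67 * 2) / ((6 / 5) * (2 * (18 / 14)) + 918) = -30695 / 1079973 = -0.03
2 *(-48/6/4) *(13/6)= -26/3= -8.67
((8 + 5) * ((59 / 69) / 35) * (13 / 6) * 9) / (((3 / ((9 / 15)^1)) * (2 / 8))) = 19942 / 4025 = 4.95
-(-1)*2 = 2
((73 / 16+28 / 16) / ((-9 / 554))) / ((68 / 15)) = -85.71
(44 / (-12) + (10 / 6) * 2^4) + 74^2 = 5499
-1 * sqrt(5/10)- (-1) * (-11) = -11- sqrt(2)/2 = -11.71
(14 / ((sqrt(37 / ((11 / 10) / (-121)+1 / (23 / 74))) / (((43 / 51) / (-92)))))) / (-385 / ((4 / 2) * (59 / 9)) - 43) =17759 * sqrt(759832370) / 937620881670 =0.00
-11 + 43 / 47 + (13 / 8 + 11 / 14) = -20199 / 2632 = -7.67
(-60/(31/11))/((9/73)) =-172.69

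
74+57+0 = 131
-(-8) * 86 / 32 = 43 / 2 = 21.50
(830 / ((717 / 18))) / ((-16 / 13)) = -16185 / 956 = -16.93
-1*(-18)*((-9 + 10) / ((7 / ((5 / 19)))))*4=360 / 133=2.71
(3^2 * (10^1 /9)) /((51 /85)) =50 /3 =16.67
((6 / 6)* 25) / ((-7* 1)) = -25 / 7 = -3.57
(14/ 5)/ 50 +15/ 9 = 646/ 375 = 1.72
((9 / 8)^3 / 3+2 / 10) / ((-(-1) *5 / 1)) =1727 / 12800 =0.13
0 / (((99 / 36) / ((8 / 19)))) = 0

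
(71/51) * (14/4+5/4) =1349/204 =6.61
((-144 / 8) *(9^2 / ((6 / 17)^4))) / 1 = -751689 / 8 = -93961.12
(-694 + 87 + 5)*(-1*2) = 1204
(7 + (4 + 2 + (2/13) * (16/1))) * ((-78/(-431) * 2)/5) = 2412/2155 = 1.12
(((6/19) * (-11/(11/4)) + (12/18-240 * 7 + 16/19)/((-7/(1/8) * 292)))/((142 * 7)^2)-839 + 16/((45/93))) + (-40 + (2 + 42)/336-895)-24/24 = -70352986180503/40390911680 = -1741.80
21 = 21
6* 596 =3576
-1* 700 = -700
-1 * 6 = -6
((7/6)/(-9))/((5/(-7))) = 49/270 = 0.18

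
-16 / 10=-8 / 5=-1.60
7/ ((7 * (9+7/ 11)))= 11/ 106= 0.10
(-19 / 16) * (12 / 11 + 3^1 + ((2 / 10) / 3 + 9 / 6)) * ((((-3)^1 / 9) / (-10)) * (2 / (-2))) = 35473 / 158400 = 0.22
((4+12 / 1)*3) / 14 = 24 / 7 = 3.43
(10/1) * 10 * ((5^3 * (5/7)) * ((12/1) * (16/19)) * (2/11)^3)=96000000/177023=542.30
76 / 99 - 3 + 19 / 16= -1655 / 1584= -1.04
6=6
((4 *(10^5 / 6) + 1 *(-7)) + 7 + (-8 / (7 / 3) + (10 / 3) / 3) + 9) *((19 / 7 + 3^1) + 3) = 256225681 / 441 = 581010.61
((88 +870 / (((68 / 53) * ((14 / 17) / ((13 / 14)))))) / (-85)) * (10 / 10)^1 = -334211 / 33320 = -10.03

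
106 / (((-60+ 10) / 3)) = -159 / 25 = -6.36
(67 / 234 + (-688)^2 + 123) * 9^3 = 8974098945 / 26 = 345157651.73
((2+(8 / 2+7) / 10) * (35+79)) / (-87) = -589 / 145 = -4.06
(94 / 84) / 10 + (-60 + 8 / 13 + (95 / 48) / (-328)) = -424644473 / 7163520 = -59.28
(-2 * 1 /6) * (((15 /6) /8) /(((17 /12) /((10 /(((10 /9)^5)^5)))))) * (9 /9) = -717897987691852588770249 /13600000000000000000000000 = -0.05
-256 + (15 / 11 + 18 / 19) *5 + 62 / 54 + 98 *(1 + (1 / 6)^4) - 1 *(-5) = -18990439 / 135432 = -140.22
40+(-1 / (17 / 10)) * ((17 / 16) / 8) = 2555 / 64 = 39.92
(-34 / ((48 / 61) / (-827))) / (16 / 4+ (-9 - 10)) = -857599 / 360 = -2382.22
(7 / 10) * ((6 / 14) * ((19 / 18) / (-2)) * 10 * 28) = -133 / 3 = -44.33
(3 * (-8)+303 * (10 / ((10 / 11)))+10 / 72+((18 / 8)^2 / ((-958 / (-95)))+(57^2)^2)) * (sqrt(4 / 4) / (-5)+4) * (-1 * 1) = -5535376481833 / 137952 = -40125380.44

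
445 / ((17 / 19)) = 497.35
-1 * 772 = -772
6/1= 6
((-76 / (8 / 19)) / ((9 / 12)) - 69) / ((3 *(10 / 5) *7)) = -929 / 126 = -7.37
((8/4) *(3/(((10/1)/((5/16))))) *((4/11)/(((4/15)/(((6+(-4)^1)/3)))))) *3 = 45/88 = 0.51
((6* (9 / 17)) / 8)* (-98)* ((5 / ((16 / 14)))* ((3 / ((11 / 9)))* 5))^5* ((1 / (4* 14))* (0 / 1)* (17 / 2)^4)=0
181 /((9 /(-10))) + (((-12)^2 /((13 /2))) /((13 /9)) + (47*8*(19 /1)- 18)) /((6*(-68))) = -22610849 /103428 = -218.61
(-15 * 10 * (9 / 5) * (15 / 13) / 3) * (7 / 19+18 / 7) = -527850 / 1729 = -305.29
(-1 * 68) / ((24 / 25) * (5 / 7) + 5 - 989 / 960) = -91392 / 6257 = -14.61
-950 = -950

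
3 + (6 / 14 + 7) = 73 / 7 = 10.43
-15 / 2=-7.50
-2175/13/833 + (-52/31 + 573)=191724994/335699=571.12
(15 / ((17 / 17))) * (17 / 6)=85 / 2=42.50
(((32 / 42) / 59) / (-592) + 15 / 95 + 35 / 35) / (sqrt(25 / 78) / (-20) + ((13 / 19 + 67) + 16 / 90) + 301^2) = 17245811700 * sqrt(78) / 38202665463564352729909 + 487861333721916960 / 38202665463564352729909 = 0.00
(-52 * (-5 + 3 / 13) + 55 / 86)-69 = 15449 / 86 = 179.64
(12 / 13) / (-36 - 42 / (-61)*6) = -61 / 2106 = -0.03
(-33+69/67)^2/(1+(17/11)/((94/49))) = 4744161576/8380963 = 566.06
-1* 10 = -10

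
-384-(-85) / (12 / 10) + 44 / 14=-13021 / 42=-310.02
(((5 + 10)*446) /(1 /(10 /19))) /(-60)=-1115 /19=-58.68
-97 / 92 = -1.05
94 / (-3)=-94 / 3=-31.33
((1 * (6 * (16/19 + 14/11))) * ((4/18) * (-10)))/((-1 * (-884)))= -20/627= -0.03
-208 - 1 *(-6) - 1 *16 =-218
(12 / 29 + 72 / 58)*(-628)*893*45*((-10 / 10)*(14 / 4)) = 4239678240 / 29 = 146195801.38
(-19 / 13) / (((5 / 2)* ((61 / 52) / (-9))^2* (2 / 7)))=-2240784 / 18605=-120.44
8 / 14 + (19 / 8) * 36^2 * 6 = 129280 / 7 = 18468.57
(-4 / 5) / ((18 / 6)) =-4 / 15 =-0.27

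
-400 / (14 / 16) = -3200 / 7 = -457.14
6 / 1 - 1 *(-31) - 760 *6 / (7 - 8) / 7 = 4819 / 7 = 688.43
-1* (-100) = 100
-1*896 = -896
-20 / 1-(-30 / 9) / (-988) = -29645 / 1482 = -20.00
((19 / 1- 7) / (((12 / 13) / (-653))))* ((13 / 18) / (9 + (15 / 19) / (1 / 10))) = -2096783 / 5778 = -362.89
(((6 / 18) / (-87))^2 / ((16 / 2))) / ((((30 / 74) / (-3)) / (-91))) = 0.00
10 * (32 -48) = -160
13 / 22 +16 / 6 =215 / 66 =3.26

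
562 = 562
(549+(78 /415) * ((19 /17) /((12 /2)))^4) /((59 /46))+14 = 97628203583579 /220861261980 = 442.03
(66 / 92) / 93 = 11 / 1426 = 0.01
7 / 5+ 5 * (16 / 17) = 519 / 85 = 6.11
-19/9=-2.11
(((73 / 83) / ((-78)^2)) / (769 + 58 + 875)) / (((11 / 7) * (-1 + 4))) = 511 / 28362257352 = 0.00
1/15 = 0.07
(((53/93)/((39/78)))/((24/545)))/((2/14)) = 202195/1116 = 181.18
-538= -538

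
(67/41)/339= 67/13899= 0.00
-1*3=-3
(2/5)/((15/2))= 4/75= 0.05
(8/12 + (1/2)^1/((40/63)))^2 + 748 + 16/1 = 44128201/57600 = 766.11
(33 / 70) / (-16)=-33 / 1120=-0.03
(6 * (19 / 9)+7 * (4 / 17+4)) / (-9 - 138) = -2158 / 7497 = -0.29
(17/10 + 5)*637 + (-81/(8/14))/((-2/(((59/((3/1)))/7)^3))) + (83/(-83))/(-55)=125903851/21560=5839.70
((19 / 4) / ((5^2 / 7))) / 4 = 133 / 400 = 0.33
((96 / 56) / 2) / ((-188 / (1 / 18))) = -1 / 3948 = -0.00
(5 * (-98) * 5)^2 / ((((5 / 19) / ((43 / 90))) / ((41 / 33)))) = 4021314850 / 297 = 13539780.64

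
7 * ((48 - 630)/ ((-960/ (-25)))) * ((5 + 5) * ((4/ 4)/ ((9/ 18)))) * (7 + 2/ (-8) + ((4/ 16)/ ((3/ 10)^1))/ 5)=-1408925/ 96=-14676.30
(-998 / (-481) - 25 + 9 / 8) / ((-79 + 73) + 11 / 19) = 1593853 / 396344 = 4.02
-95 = -95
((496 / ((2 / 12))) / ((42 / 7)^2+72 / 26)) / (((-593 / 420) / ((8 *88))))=-38274.81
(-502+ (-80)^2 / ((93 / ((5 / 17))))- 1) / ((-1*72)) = 763243 / 113832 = 6.70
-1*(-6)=6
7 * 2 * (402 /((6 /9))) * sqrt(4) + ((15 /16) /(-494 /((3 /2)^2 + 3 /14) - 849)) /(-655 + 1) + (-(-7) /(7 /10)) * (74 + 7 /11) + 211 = 4506309967865 /252576544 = 17841.36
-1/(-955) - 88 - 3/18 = -505189/5730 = -88.17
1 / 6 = 0.17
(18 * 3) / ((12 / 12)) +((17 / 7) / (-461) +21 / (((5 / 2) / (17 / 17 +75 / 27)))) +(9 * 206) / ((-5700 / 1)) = 785445301 / 9196950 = 85.40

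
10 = 10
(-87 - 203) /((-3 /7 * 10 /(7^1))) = 1421 /3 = 473.67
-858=-858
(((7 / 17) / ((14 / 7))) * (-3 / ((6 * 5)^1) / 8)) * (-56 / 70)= 7 / 3400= 0.00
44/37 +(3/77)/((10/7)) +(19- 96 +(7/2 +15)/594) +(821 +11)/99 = -14801821/219780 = -67.35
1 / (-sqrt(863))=-sqrt(863) / 863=-0.03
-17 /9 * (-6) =11.33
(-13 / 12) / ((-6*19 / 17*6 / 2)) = 221 / 4104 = 0.05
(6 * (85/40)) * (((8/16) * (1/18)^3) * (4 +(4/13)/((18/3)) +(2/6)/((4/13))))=1513/269568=0.01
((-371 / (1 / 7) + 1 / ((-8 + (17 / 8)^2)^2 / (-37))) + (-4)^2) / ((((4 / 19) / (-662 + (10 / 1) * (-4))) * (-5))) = -1723301.32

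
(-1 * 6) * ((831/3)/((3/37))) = -20498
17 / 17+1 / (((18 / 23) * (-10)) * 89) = 15997 / 16020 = 1.00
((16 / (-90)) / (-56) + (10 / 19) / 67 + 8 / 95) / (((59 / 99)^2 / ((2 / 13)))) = 83179998 / 2016247415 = 0.04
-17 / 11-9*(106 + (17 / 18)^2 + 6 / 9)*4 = -383492 / 99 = -3873.66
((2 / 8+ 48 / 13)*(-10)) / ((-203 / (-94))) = -18.26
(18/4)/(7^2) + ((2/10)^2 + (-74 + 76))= 2.13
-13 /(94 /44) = -286 /47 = -6.09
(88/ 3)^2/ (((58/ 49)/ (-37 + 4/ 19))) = -44206624/ 1653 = -26743.27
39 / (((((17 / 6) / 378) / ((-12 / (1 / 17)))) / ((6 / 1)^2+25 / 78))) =-38551464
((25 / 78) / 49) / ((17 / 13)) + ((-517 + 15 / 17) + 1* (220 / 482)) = -621117191 / 1204518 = -515.66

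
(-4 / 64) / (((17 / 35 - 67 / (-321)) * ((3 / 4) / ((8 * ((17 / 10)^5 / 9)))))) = -1063472893 / 702180000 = -1.51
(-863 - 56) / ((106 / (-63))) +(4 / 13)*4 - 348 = 199.43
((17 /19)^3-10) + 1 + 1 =-49959 /6859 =-7.28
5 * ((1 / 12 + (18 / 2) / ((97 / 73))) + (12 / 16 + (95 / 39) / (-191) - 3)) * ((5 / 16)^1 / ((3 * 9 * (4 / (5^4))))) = 34575484375 / 832381056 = 41.54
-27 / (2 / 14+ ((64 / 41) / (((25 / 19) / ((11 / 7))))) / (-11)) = 1014.27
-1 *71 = -71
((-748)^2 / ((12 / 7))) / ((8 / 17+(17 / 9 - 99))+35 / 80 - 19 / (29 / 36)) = -23170179648 / 8504077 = -2724.60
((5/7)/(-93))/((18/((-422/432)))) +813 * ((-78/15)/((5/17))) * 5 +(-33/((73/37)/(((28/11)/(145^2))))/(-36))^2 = -428516729929377682760833/5962453073286570000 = -71869.20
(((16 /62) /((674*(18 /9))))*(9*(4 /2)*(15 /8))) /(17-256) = -135 /4993666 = -0.00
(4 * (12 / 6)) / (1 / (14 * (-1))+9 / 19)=2128 / 107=19.89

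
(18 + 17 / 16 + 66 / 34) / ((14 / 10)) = 28565 / 1904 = 15.00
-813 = -813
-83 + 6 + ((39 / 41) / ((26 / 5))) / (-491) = -3100189 / 40262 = -77.00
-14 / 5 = -2.80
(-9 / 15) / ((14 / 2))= -0.09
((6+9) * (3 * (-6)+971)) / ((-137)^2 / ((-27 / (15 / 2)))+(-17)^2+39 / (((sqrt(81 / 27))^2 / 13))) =-257310 / 85601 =-3.01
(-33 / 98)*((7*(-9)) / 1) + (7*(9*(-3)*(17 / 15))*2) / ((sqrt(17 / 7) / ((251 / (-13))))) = 5328.89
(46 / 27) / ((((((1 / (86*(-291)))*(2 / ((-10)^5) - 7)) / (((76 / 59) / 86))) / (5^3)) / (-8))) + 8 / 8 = -16955414149469 / 185850531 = -91231.45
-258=-258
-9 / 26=-0.35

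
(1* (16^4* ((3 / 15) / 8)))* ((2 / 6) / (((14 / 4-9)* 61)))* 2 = -32768 / 10065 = -3.26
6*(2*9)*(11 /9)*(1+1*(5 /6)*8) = 1012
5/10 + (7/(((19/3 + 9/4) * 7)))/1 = 0.62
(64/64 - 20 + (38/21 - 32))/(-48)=1033/1008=1.02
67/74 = 0.91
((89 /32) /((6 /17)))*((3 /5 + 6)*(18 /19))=149787 /3040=49.27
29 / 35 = 0.83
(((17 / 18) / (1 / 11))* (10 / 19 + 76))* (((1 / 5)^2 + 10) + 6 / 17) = 35322749 / 4275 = 8262.63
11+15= 26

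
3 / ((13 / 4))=12 / 13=0.92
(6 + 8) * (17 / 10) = 119 / 5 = 23.80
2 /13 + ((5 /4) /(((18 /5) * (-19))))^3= 5120012939 /33281404416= 0.15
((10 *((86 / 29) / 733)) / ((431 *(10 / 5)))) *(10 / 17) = 4300 / 155750039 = 0.00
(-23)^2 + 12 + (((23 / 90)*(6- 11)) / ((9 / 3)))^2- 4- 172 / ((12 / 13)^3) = 3714967 / 11664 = 318.50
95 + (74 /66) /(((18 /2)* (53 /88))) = 95.21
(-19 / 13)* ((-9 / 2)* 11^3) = 227601 / 26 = 8753.88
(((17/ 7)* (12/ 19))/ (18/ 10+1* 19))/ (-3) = -85/ 3458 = -0.02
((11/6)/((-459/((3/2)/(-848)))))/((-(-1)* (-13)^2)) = 0.00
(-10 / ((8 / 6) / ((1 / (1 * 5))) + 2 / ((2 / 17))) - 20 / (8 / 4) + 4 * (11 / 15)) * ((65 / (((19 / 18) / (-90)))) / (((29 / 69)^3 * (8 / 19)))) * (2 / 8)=574803695115 / 1731619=331945.82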